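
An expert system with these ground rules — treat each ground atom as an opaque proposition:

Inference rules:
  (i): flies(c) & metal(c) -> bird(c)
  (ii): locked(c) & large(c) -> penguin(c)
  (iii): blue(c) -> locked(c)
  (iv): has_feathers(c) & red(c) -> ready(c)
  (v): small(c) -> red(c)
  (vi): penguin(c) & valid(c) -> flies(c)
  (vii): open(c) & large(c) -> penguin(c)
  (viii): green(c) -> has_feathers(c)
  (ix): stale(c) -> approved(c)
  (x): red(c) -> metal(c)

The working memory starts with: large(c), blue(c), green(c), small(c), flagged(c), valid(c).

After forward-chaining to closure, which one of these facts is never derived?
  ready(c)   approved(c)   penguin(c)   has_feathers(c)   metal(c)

Round 1: (iii) [blue(c) -> locked(c)]; (v) [small(c) -> red(c)]; (viii) [green(c) -> has_feathers(c)]. New: locked(c), red(c), has_feathers(c).
Round 2: (ii) [locked(c) & large(c) -> penguin(c)]; (iv) [has_feathers(c) & red(c) -> ready(c)]; (x) [red(c) -> metal(c)]. New: penguin(c), ready(c), metal(c).
Round 3: (vi) [penguin(c) & valid(c) -> flies(c)]. New: flies(c).
Round 4: (i) [flies(c) & metal(c) -> bird(c)]. New: bird(c).
Derived: ready(c) (round 2), metal(c) (round 2), has_feathers(c) (round 1), penguin(c) (round 2). approved(c) never appears in any round.

approved(c)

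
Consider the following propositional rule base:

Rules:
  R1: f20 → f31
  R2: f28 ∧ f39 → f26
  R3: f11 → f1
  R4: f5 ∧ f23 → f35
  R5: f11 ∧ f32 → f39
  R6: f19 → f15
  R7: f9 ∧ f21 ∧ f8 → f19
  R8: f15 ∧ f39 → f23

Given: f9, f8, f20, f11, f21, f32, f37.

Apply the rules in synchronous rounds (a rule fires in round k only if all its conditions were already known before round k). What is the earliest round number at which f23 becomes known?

Round 1 — R1, R3, R5, R7, derive f31, f1, f39, f19.
Round 2 — R6, derive f15.
Round 3 — R8, derive f23.
f23 first appears in round 3.

3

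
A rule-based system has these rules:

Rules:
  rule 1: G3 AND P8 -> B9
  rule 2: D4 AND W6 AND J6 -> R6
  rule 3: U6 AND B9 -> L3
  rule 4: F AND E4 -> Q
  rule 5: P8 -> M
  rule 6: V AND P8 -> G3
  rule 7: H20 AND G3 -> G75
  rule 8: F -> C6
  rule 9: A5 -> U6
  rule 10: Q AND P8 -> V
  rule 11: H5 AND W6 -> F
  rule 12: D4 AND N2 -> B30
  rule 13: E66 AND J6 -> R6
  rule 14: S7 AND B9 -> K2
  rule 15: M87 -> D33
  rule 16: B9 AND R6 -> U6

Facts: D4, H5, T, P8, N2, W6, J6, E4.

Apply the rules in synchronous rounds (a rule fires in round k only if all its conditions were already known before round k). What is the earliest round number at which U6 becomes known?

6

Round 1 fires rule 2, rule 5, rule 11, rule 12, giving R6, M, F, B30.
Round 2 fires rule 4, rule 8, giving Q, C6.
Round 3 fires rule 10, giving V.
Round 4 fires rule 6, giving G3.
Round 5 fires rule 1, giving B9.
Round 6 fires rule 16, giving U6.
U6 first appears in round 6.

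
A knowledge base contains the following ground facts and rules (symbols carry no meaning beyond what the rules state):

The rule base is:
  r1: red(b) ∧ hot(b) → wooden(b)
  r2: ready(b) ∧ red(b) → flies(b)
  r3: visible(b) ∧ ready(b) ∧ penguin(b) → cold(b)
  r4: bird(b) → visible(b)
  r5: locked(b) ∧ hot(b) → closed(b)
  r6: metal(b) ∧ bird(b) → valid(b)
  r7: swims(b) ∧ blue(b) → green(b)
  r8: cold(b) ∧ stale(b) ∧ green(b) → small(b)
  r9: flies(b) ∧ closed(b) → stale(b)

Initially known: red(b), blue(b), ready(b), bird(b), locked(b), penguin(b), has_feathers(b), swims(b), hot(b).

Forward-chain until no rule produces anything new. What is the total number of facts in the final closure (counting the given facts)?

Round 1: r1 [red(b) ∧ hot(b) → wooden(b)]; r2 [ready(b) ∧ red(b) → flies(b)]; r4 [bird(b) → visible(b)]; r5 [locked(b) ∧ hot(b) → closed(b)]; r7 [swims(b) ∧ blue(b) → green(b)]. New: wooden(b), flies(b), visible(b), closed(b), green(b).
Round 2: r3 [visible(b) ∧ ready(b) ∧ penguin(b) → cold(b)]; r9 [flies(b) ∧ closed(b) → stale(b)]. New: cold(b), stale(b).
Round 3: r8 [cold(b) ∧ stale(b) ∧ green(b) → small(b)]. New: small(b).
Closure: {bird(b), blue(b), closed(b), cold(b), flies(b), green(b), has_feathers(b), hot(b), locked(b), penguin(b), ready(b), red(b), small(b), stale(b), swims(b), visible(b), wooden(b)} — 17 facts.

17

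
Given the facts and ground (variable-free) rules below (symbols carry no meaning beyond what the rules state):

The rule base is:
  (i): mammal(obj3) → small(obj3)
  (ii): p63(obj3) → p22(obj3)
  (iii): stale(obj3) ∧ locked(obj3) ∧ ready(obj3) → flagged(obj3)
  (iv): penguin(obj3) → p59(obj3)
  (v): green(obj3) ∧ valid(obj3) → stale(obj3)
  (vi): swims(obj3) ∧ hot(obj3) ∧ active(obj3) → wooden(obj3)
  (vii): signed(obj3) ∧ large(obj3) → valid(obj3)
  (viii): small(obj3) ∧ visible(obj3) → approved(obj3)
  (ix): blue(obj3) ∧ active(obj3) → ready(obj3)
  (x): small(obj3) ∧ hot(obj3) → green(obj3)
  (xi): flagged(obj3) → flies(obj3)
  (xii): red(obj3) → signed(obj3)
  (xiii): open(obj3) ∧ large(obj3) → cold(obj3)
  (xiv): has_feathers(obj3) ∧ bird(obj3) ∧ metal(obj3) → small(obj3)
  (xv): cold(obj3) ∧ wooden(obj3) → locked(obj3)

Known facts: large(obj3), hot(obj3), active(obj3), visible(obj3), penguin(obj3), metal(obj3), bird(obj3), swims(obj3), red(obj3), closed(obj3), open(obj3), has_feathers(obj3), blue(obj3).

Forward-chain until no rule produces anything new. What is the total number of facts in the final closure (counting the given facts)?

[1] (iv) [penguin(obj3) → p59(obj3)]; (vi) [swims(obj3) ∧ hot(obj3) ∧ active(obj3) → wooden(obj3)]; (ix) [blue(obj3) ∧ active(obj3) → ready(obj3)]; (xii) [red(obj3) → signed(obj3)]; (xiii) [open(obj3) ∧ large(obj3) → cold(obj3)]; (xiv) [has_feathers(obj3) ∧ bird(obj3) ∧ metal(obj3) → small(obj3)]. ⇒ new: p59(obj3), wooden(obj3), ready(obj3), signed(obj3), cold(obj3), small(obj3).
[2] (vii) [signed(obj3) ∧ large(obj3) → valid(obj3)]; (viii) [small(obj3) ∧ visible(obj3) → approved(obj3)]; (x) [small(obj3) ∧ hot(obj3) → green(obj3)]; (xv) [cold(obj3) ∧ wooden(obj3) → locked(obj3)]. ⇒ new: valid(obj3), approved(obj3), green(obj3), locked(obj3).
[3] (v) [green(obj3) ∧ valid(obj3) → stale(obj3)]. ⇒ new: stale(obj3).
[4] (iii) [stale(obj3) ∧ locked(obj3) ∧ ready(obj3) → flagged(obj3)]. ⇒ new: flagged(obj3).
[5] (xi) [flagged(obj3) → flies(obj3)]. ⇒ new: flies(obj3).
Closure: {active(obj3), approved(obj3), bird(obj3), blue(obj3), closed(obj3), cold(obj3), flagged(obj3), flies(obj3), green(obj3), has_feathers(obj3), hot(obj3), large(obj3), locked(obj3), metal(obj3), open(obj3), p59(obj3), penguin(obj3), ready(obj3), red(obj3), signed(obj3), small(obj3), stale(obj3), swims(obj3), valid(obj3), visible(obj3), wooden(obj3)} — 26 facts.

26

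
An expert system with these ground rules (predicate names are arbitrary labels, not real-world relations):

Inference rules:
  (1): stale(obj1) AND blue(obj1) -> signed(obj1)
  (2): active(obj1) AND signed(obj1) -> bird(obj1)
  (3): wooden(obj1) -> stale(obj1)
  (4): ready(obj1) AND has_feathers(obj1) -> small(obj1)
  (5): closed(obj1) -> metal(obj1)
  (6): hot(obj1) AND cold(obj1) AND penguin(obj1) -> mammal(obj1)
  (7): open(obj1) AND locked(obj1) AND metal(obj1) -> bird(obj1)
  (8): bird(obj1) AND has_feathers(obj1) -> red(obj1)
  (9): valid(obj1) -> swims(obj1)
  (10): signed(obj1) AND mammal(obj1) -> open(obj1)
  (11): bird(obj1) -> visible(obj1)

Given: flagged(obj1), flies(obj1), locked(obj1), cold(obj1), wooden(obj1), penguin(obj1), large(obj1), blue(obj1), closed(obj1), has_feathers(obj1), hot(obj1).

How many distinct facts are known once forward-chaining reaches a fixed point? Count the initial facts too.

19

Round 1 — (3), (5), (6), derive stale(obj1), metal(obj1), mammal(obj1).
Round 2 — (1), derive signed(obj1).
Round 3 — (10), derive open(obj1).
Round 4 — (7), derive bird(obj1).
Round 5 — (8), (11), derive red(obj1), visible(obj1).
Closure: {bird(obj1), blue(obj1), closed(obj1), cold(obj1), flagged(obj1), flies(obj1), has_feathers(obj1), hot(obj1), large(obj1), locked(obj1), mammal(obj1), metal(obj1), open(obj1), penguin(obj1), red(obj1), signed(obj1), stale(obj1), visible(obj1), wooden(obj1)} — 19 facts.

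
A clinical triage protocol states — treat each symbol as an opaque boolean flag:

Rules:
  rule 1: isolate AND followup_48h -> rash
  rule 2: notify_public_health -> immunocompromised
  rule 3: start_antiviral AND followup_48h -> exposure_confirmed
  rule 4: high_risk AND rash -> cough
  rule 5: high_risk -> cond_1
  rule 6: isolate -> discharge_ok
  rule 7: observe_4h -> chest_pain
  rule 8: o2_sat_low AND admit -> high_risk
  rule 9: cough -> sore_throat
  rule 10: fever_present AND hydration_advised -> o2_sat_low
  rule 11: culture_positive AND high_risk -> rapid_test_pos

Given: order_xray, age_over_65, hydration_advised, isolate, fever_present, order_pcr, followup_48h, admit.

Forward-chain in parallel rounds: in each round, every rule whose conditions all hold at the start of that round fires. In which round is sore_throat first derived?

[1] rule 1 [isolate AND followup_48h -> rash]; rule 6 [isolate -> discharge_ok]; rule 10 [fever_present AND hydration_advised -> o2_sat_low]. ⇒ new: rash, discharge_ok, o2_sat_low.
[2] rule 8 [o2_sat_low AND admit -> high_risk]. ⇒ new: high_risk.
[3] rule 4 [high_risk AND rash -> cough]; rule 5 [high_risk -> cond_1]. ⇒ new: cough, cond_1.
[4] rule 9 [cough -> sore_throat]. ⇒ new: sore_throat.
sore_throat first appears in round 4.

4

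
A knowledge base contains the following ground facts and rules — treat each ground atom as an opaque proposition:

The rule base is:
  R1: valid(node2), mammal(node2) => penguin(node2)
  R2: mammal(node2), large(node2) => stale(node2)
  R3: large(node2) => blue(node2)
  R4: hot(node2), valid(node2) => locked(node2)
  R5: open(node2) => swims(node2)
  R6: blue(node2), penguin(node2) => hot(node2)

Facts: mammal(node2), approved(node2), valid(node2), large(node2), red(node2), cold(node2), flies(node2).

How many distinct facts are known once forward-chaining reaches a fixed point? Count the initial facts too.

Round 1: R1 [valid(node2), mammal(node2) => penguin(node2)]; R2 [mammal(node2), large(node2) => stale(node2)]; R3 [large(node2) => blue(node2)]. New: penguin(node2), stale(node2), blue(node2).
Round 2: R6 [blue(node2), penguin(node2) => hot(node2)]. New: hot(node2).
Round 3: R4 [hot(node2), valid(node2) => locked(node2)]. New: locked(node2).
Closure: {approved(node2), blue(node2), cold(node2), flies(node2), hot(node2), large(node2), locked(node2), mammal(node2), penguin(node2), red(node2), stale(node2), valid(node2)} — 12 facts.

12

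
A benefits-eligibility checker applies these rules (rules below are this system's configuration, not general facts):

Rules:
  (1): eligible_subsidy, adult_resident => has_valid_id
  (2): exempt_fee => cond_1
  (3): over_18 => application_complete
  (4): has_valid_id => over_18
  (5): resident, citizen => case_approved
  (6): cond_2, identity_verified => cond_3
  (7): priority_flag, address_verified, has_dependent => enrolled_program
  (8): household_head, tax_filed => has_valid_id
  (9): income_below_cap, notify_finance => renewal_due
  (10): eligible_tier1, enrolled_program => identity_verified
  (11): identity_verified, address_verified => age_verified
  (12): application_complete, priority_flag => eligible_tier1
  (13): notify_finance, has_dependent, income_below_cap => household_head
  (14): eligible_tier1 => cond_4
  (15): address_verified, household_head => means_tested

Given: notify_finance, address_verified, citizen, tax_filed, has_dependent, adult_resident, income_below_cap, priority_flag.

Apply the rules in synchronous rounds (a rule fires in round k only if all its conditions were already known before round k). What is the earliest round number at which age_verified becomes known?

7

Round 1 fires (7), (9), (13), giving enrolled_program, renewal_due, household_head.
Round 2 fires (8), (15), giving has_valid_id, means_tested.
Round 3 fires (4), giving over_18.
Round 4 fires (3), giving application_complete.
Round 5 fires (12), giving eligible_tier1.
Round 6 fires (10), (14), giving identity_verified, cond_4.
Round 7 fires (11), giving age_verified.
age_verified first appears in round 7.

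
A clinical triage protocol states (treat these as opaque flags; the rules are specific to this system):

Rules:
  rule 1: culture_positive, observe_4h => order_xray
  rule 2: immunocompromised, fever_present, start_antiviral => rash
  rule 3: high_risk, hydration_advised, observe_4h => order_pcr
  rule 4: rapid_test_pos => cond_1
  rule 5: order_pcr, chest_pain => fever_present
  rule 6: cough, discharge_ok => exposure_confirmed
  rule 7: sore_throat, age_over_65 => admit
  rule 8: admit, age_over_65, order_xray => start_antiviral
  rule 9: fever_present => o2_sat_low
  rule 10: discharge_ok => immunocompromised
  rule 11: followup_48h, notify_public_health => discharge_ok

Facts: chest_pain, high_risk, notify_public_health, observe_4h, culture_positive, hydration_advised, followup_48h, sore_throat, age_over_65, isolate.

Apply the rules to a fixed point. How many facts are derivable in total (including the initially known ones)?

19

Round 1: rule 1 [culture_positive, observe_4h => order_xray]; rule 3 [high_risk, hydration_advised, observe_4h => order_pcr]; rule 7 [sore_throat, age_over_65 => admit]; rule 11 [followup_48h, notify_public_health => discharge_ok]. New: order_xray, order_pcr, admit, discharge_ok.
Round 2: rule 5 [order_pcr, chest_pain => fever_present]; rule 8 [admit, age_over_65, order_xray => start_antiviral]; rule 10 [discharge_ok => immunocompromised]. New: fever_present, start_antiviral, immunocompromised.
Round 3: rule 2 [immunocompromised, fever_present, start_antiviral => rash]; rule 9 [fever_present => o2_sat_low]. New: rash, o2_sat_low.
Closure: {admit, age_over_65, chest_pain, culture_positive, discharge_ok, fever_present, followup_48h, high_risk, hydration_advised, immunocompromised, isolate, notify_public_health, o2_sat_low, observe_4h, order_pcr, order_xray, rash, sore_throat, start_antiviral} — 19 facts.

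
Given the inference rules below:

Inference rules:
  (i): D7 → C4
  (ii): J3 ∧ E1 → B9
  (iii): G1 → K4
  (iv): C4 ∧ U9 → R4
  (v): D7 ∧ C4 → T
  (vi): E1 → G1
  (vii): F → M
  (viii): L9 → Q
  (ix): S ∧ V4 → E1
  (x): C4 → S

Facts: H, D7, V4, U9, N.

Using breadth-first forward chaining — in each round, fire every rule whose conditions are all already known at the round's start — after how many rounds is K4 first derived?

[1] (i) [D7 → C4]. ⇒ new: C4.
[2] (iv) [C4 ∧ U9 → R4]; (v) [D7 ∧ C4 → T]; (x) [C4 → S]. ⇒ new: R4, T, S.
[3] (ix) [S ∧ V4 → E1]. ⇒ new: E1.
[4] (vi) [E1 → G1]. ⇒ new: G1.
[5] (iii) [G1 → K4]. ⇒ new: K4.
K4 first appears in round 5.

5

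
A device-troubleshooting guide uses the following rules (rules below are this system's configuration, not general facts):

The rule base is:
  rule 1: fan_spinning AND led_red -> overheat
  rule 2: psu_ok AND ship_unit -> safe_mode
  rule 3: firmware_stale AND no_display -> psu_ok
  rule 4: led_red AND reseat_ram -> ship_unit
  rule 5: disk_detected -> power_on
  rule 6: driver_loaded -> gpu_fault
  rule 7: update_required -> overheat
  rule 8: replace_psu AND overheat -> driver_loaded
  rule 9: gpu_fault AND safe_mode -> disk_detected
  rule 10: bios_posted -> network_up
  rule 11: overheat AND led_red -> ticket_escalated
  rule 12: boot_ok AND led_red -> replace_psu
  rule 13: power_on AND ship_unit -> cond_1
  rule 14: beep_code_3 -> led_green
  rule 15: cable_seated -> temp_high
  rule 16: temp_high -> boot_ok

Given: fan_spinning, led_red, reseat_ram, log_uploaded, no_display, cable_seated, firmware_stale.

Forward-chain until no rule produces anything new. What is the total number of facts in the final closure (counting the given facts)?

Round 1: rule 1 [fan_spinning AND led_red -> overheat]; rule 3 [firmware_stale AND no_display -> psu_ok]; rule 4 [led_red AND reseat_ram -> ship_unit]; rule 15 [cable_seated -> temp_high]. Adds overheat, psu_ok, ship_unit, temp_high.
Round 2: rule 2 [psu_ok AND ship_unit -> safe_mode]; rule 11 [overheat AND led_red -> ticket_escalated]; rule 16 [temp_high -> boot_ok]. Adds safe_mode, ticket_escalated, boot_ok.
Round 3: rule 12 [boot_ok AND led_red -> replace_psu]. Adds replace_psu.
Round 4: rule 8 [replace_psu AND overheat -> driver_loaded]. Adds driver_loaded.
Round 5: rule 6 [driver_loaded -> gpu_fault]. Adds gpu_fault.
Round 6: rule 9 [gpu_fault AND safe_mode -> disk_detected]. Adds disk_detected.
Round 7: rule 5 [disk_detected -> power_on]. Adds power_on.
Round 8: rule 13 [power_on AND ship_unit -> cond_1]. Adds cond_1.
Closure: {boot_ok, cable_seated, cond_1, disk_detected, driver_loaded, fan_spinning, firmware_stale, gpu_fault, led_red, log_uploaded, no_display, overheat, power_on, psu_ok, replace_psu, reseat_ram, safe_mode, ship_unit, temp_high, ticket_escalated} — 20 facts.

20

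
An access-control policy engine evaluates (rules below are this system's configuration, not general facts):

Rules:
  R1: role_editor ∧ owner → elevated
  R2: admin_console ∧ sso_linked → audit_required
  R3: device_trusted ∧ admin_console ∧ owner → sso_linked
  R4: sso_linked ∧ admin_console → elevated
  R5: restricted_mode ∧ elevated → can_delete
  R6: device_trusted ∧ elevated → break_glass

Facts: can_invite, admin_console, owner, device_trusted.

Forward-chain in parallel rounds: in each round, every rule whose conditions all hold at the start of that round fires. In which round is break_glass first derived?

3

[1] R3 [device_trusted ∧ admin_console ∧ owner → sso_linked]. ⇒ new: sso_linked.
[2] R2 [admin_console ∧ sso_linked → audit_required]; R4 [sso_linked ∧ admin_console → elevated]. ⇒ new: audit_required, elevated.
[3] R6 [device_trusted ∧ elevated → break_glass]. ⇒ new: break_glass.
break_glass first appears in round 3.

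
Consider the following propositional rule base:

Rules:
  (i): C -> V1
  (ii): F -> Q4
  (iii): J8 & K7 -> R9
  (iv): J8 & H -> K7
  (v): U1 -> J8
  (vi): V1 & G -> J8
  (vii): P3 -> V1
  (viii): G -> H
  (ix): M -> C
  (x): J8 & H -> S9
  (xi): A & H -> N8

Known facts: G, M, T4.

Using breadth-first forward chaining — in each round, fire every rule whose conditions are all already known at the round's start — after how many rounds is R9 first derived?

5

Round 1: (viii) [G -> H]; (ix) [M -> C]. Adds H, C.
Round 2: (i) [C -> V1]. Adds V1.
Round 3: (vi) [V1 & G -> J8]. Adds J8.
Round 4: (iv) [J8 & H -> K7]; (x) [J8 & H -> S9]. Adds K7, S9.
Round 5: (iii) [J8 & K7 -> R9]. Adds R9.
R9 first appears in round 5.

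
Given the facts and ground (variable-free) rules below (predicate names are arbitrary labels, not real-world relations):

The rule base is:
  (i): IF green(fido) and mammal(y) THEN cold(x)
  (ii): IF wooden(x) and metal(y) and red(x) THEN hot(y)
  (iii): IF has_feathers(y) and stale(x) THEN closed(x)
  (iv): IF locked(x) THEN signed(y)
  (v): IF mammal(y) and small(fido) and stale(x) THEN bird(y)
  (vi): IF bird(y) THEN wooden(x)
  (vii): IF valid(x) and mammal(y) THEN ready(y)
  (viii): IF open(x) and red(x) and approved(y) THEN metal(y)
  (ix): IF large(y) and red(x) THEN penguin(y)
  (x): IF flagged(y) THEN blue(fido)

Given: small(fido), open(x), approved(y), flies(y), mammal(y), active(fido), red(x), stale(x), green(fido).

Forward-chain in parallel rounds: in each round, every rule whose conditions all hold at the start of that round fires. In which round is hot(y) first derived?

Round 1 fires (i), (v), (viii), giving cold(x), bird(y), metal(y).
Round 2 fires (vi), giving wooden(x).
Round 3 fires (ii), giving hot(y).
hot(y) first appears in round 3.

3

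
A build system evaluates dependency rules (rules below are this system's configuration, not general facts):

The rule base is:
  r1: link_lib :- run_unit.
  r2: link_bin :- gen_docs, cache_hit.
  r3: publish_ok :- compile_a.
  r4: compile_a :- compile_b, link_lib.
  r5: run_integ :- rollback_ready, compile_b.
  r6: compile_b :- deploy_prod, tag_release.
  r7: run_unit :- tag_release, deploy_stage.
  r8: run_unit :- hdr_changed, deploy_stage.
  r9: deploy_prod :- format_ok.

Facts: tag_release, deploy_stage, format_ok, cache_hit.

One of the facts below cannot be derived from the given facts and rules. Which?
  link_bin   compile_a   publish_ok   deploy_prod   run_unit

Round 1 — r7, r9, derive run_unit, deploy_prod.
Round 2 — r1, r6, derive link_lib, compile_b.
Round 3 — r4, derive compile_a.
Round 4 — r3, derive publish_ok.
Derived: deploy_prod (round 1), compile_a (round 3), publish_ok (round 4), run_unit (round 1). link_bin never appears in any round.

link_bin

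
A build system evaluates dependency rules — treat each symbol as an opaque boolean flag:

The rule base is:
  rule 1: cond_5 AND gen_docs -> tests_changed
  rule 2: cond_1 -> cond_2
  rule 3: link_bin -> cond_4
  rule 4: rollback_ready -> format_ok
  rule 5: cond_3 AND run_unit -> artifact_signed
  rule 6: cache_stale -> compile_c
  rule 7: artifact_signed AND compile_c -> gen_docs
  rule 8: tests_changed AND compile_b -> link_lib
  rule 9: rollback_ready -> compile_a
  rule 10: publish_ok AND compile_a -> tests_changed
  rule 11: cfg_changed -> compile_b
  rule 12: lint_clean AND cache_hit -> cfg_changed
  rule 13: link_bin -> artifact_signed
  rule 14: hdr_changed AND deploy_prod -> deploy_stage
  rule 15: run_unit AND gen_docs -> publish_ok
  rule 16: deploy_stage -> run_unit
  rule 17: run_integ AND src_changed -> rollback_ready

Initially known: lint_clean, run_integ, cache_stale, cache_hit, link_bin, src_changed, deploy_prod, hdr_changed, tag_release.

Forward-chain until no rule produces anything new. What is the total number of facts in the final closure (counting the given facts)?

Round 1: rule 3 [link_bin -> cond_4]; rule 6 [cache_stale -> compile_c]; rule 12 [lint_clean AND cache_hit -> cfg_changed]; rule 13 [link_bin -> artifact_signed]; rule 14 [hdr_changed AND deploy_prod -> deploy_stage]; rule 17 [run_integ AND src_changed -> rollback_ready]. New: cond_4, compile_c, cfg_changed, artifact_signed, deploy_stage, rollback_ready.
Round 2: rule 4 [rollback_ready -> format_ok]; rule 7 [artifact_signed AND compile_c -> gen_docs]; rule 9 [rollback_ready -> compile_a]; rule 11 [cfg_changed -> compile_b]; rule 16 [deploy_stage -> run_unit]. New: format_ok, gen_docs, compile_a, compile_b, run_unit.
Round 3: rule 15 [run_unit AND gen_docs -> publish_ok]. New: publish_ok.
Round 4: rule 10 [publish_ok AND compile_a -> tests_changed]. New: tests_changed.
Round 5: rule 8 [tests_changed AND compile_b -> link_lib]. New: link_lib.
Closure: {artifact_signed, cache_hit, cache_stale, cfg_changed, compile_a, compile_b, compile_c, cond_4, deploy_prod, deploy_stage, format_ok, gen_docs, hdr_changed, link_bin, link_lib, lint_clean, publish_ok, rollback_ready, run_integ, run_unit, src_changed, tag_release, tests_changed} — 23 facts.

23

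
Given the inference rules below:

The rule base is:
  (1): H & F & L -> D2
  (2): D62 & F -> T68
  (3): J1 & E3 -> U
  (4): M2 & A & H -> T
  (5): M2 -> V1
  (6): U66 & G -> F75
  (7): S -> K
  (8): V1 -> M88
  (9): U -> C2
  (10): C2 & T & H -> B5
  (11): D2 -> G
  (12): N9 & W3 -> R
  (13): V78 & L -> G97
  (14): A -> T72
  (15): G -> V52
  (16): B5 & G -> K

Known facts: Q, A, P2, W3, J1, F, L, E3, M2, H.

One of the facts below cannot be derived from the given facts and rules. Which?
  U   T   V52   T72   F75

Round 1 — (1), (3), (4), (5), (14), derive D2, U, T, V1, T72.
Round 2 — (8), (9), (11), derive M88, C2, G.
Round 3 — (10), (15), derive B5, V52.
Round 4 — (16), derive K.
Derived: V52 (round 3), T (round 1), U (round 1), T72 (round 1). F75 never appears in any round.

F75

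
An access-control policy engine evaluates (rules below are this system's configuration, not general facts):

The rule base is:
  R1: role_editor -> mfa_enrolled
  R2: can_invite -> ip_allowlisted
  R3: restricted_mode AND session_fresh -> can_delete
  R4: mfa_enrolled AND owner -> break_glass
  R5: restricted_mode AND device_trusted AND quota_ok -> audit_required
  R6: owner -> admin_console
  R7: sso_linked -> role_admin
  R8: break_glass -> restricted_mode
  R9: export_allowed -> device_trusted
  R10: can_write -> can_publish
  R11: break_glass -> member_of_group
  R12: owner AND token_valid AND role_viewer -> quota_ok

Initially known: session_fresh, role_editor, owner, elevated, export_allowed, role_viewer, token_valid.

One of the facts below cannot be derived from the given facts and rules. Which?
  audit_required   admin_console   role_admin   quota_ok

role_admin

Round 1 fires R1, R6, R9, R12, giving mfa_enrolled, admin_console, device_trusted, quota_ok.
Round 2 fires R4, giving break_glass.
Round 3 fires R8, R11, giving restricted_mode, member_of_group.
Round 4 fires R3, R5, giving can_delete, audit_required.
Derived: quota_ok (round 1), admin_console (round 1), audit_required (round 4). role_admin never appears in any round.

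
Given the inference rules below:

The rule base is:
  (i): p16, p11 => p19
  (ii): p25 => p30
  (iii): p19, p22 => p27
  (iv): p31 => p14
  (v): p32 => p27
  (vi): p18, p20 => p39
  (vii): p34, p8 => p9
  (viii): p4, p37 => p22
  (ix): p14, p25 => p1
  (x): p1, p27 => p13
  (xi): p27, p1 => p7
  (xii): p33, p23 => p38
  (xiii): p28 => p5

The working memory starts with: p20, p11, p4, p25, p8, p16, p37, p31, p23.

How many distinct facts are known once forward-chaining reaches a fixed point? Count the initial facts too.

17

Round 1 — (i), (ii), (iv), (viii), derive p19, p30, p14, p22.
Round 2 — (iii), (ix), derive p27, p1.
Round 3 — (x), (xi), derive p13, p7.
Closure: {p1, p11, p13, p14, p16, p19, p20, p22, p23, p25, p27, p30, p31, p37, p4, p7, p8} — 17 facts.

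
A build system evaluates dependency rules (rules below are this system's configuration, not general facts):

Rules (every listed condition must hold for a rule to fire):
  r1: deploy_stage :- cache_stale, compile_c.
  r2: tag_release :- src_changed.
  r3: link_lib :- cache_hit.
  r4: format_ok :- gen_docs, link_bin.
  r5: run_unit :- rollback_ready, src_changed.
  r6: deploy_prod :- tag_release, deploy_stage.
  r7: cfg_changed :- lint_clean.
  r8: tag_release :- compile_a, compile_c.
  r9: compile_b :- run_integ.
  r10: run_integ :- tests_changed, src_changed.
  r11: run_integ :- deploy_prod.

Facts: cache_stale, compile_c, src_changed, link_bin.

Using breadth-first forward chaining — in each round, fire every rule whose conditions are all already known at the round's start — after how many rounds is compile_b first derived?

4

Round 1: r1 [deploy_stage :- cache_stale, compile_c.]; r2 [tag_release :- src_changed.]. Adds deploy_stage, tag_release.
Round 2: r6 [deploy_prod :- tag_release, deploy_stage.]. Adds deploy_prod.
Round 3: r11 [run_integ :- deploy_prod.]. Adds run_integ.
Round 4: r9 [compile_b :- run_integ.]. Adds compile_b.
compile_b first appears in round 4.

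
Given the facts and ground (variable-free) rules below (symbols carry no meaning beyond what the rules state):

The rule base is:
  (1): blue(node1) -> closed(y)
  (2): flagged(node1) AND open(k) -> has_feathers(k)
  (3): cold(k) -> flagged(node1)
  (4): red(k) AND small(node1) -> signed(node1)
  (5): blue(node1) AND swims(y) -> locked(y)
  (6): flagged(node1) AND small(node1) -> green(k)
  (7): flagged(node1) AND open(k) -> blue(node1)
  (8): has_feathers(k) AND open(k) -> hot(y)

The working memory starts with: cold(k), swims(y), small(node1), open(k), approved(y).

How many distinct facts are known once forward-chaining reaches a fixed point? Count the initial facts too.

12

Round 1 — (3), derive flagged(node1).
Round 2 — (2), (6), (7), derive has_feathers(k), green(k), blue(node1).
Round 3 — (1), (5), (8), derive closed(y), locked(y), hot(y).
Closure: {approved(y), blue(node1), closed(y), cold(k), flagged(node1), green(k), has_feathers(k), hot(y), locked(y), open(k), small(node1), swims(y)} — 12 facts.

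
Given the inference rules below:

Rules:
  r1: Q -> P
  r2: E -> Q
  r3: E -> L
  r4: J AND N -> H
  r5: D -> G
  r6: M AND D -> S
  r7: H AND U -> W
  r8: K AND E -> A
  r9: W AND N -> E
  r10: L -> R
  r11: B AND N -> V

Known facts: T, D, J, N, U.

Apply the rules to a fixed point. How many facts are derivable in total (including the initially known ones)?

13

Round 1 — r4, r5, derive H, G.
Round 2 — r7, derive W.
Round 3 — r9, derive E.
Round 4 — r2, r3, derive Q, L.
Round 5 — r1, r10, derive P, R.
Closure: {D, E, G, H, J, L, N, P, Q, R, T, U, W} — 13 facts.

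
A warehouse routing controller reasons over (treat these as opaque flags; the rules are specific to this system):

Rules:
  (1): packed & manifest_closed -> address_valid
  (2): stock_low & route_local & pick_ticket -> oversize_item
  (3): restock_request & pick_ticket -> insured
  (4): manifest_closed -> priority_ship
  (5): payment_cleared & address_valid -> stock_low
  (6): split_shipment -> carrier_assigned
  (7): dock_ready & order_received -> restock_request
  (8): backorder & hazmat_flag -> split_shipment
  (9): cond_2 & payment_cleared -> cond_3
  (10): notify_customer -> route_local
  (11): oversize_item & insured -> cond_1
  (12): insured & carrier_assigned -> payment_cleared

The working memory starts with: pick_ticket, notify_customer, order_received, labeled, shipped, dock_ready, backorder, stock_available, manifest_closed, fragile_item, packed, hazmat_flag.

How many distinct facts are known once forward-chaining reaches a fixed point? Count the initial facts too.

Round 1: (1) [packed & manifest_closed -> address_valid]; (4) [manifest_closed -> priority_ship]; (7) [dock_ready & order_received -> restock_request]; (8) [backorder & hazmat_flag -> split_shipment]; (10) [notify_customer -> route_local]. New: address_valid, priority_ship, restock_request, split_shipment, route_local.
Round 2: (3) [restock_request & pick_ticket -> insured]; (6) [split_shipment -> carrier_assigned]. New: insured, carrier_assigned.
Round 3: (12) [insured & carrier_assigned -> payment_cleared]. New: payment_cleared.
Round 4: (5) [payment_cleared & address_valid -> stock_low]. New: stock_low.
Round 5: (2) [stock_low & route_local & pick_ticket -> oversize_item]. New: oversize_item.
Round 6: (11) [oversize_item & insured -> cond_1]. New: cond_1.
Closure: {address_valid, backorder, carrier_assigned, cond_1, dock_ready, fragile_item, hazmat_flag, insured, labeled, manifest_closed, notify_customer, order_received, oversize_item, packed, payment_cleared, pick_ticket, priority_ship, restock_request, route_local, shipped, split_shipment, stock_available, stock_low} — 23 facts.

23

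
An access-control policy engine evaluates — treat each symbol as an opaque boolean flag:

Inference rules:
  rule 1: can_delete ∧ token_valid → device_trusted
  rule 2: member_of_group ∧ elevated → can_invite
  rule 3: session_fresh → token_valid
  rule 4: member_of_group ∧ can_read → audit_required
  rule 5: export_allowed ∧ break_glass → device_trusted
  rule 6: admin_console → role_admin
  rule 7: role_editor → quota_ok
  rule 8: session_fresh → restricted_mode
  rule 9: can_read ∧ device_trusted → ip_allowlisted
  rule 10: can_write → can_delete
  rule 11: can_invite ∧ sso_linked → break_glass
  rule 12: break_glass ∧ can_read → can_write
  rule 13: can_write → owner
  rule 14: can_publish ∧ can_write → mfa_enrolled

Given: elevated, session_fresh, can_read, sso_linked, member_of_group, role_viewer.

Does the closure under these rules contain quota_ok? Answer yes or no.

no

Round 1 fires rule 2, rule 3, rule 4, rule 8, giving can_invite, token_valid, audit_required, restricted_mode.
Round 2 fires rule 11, giving break_glass.
Round 3 fires rule 12, giving can_write.
Round 4 fires rule 10, rule 13, giving can_delete, owner.
Round 5 fires rule 1, giving device_trusted.
Round 6 fires rule 9, giving ip_allowlisted.
Fixed point reached. quota_ok is concluded only by rule 7; rule 7 needs role_editor (never derived).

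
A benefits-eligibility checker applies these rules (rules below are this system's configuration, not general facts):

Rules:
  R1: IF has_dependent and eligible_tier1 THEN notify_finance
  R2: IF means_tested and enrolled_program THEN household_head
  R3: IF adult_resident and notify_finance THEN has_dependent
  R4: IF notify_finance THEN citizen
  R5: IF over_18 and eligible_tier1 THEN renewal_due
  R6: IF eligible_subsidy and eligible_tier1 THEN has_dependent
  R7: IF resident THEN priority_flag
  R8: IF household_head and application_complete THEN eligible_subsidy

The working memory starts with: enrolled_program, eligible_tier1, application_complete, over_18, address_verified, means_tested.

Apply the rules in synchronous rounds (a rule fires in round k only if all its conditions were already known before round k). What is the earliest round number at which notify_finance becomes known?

4

Round 1 fires R2, R5, giving household_head, renewal_due.
Round 2 fires R8, giving eligible_subsidy.
Round 3 fires R6, giving has_dependent.
Round 4 fires R1, giving notify_finance.
notify_finance first appears in round 4.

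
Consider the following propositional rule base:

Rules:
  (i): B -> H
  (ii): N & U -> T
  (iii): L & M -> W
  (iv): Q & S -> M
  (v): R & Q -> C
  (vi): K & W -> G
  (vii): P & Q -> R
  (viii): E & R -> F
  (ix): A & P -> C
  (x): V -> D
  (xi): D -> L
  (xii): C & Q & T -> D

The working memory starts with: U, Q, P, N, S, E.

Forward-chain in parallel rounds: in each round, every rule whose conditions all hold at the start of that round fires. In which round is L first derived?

4

Round 1 fires (ii), (iv), (vii), giving T, M, R.
Round 2 fires (v), (viii), giving C, F.
Round 3 fires (xii), giving D.
Round 4 fires (xi), giving L.
L first appears in round 4.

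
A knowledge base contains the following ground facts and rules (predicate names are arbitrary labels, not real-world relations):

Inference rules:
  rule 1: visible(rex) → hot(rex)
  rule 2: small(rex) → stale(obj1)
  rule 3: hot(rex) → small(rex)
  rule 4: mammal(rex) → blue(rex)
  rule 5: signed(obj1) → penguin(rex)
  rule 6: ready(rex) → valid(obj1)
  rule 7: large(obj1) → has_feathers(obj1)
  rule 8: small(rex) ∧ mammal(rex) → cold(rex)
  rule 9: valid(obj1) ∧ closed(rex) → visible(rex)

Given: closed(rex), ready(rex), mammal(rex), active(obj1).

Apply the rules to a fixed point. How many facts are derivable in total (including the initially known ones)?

Round 1: rule 4 [mammal(rex) → blue(rex)]; rule 6 [ready(rex) → valid(obj1)]. New: blue(rex), valid(obj1).
Round 2: rule 9 [valid(obj1) ∧ closed(rex) → visible(rex)]. New: visible(rex).
Round 3: rule 1 [visible(rex) → hot(rex)]. New: hot(rex).
Round 4: rule 3 [hot(rex) → small(rex)]. New: small(rex).
Round 5: rule 2 [small(rex) → stale(obj1)]; rule 8 [small(rex) ∧ mammal(rex) → cold(rex)]. New: stale(obj1), cold(rex).
Closure: {active(obj1), blue(rex), closed(rex), cold(rex), hot(rex), mammal(rex), ready(rex), small(rex), stale(obj1), valid(obj1), visible(rex)} — 11 facts.

11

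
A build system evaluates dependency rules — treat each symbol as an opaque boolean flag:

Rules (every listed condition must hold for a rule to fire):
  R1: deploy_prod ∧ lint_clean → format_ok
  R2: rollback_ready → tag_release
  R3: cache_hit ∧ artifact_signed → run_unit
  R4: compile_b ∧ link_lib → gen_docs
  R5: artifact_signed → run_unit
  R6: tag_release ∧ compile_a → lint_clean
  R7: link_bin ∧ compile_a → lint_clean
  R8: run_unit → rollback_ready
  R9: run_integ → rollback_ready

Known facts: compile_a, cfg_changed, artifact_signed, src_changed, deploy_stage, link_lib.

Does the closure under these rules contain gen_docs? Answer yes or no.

no

Round 1 — R5, derive run_unit.
Round 2 — R8, derive rollback_ready.
Round 3 — R2, derive tag_release.
Round 4 — R6, derive lint_clean.
Fixed point reached. gen_docs is concluded only by R4; R4 needs compile_b (never derived).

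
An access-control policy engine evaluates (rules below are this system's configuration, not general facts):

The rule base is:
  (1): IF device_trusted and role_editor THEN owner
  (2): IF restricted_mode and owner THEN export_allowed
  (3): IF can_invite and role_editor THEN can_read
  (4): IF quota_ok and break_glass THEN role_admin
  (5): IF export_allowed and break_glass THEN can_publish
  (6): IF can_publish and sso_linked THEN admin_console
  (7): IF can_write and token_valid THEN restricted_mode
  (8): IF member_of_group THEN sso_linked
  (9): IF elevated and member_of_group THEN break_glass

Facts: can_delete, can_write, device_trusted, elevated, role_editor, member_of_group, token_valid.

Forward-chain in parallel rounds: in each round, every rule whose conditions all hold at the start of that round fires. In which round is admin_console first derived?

Round 1: (1) [IF device_trusted and role_editor THEN owner]; (7) [IF can_write and token_valid THEN restricted_mode]; (8) [IF member_of_group THEN sso_linked]; (9) [IF elevated and member_of_group THEN break_glass]. Adds owner, restricted_mode, sso_linked, break_glass.
Round 2: (2) [IF restricted_mode and owner THEN export_allowed]. Adds export_allowed.
Round 3: (5) [IF export_allowed and break_glass THEN can_publish]. Adds can_publish.
Round 4: (6) [IF can_publish and sso_linked THEN admin_console]. Adds admin_console.
admin_console first appears in round 4.

4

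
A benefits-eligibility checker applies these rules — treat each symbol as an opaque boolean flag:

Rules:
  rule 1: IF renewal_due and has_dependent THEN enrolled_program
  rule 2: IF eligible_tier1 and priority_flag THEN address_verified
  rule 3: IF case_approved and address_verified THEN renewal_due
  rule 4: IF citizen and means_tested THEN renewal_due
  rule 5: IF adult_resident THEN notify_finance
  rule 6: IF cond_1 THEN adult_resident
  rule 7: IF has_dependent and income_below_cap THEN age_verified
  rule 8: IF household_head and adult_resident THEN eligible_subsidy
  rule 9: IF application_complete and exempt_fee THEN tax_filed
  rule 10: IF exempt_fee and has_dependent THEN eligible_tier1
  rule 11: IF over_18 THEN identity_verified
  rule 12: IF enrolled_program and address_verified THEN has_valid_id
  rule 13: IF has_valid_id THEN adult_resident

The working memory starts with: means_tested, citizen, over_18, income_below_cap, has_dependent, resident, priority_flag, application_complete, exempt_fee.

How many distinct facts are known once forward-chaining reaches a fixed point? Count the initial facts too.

[1] rule 4 [IF citizen and means_tested THEN renewal_due]; rule 7 [IF has_dependent and income_below_cap THEN age_verified]; rule 9 [IF application_complete and exempt_fee THEN tax_filed]; rule 10 [IF exempt_fee and has_dependent THEN eligible_tier1]; rule 11 [IF over_18 THEN identity_verified]. ⇒ new: renewal_due, age_verified, tax_filed, eligible_tier1, identity_verified.
[2] rule 1 [IF renewal_due and has_dependent THEN enrolled_program]; rule 2 [IF eligible_tier1 and priority_flag THEN address_verified]. ⇒ new: enrolled_program, address_verified.
[3] rule 12 [IF enrolled_program and address_verified THEN has_valid_id]. ⇒ new: has_valid_id.
[4] rule 13 [IF has_valid_id THEN adult_resident]. ⇒ new: adult_resident.
[5] rule 5 [IF adult_resident THEN notify_finance]. ⇒ new: notify_finance.
Closure: {address_verified, adult_resident, age_verified, application_complete, citizen, eligible_tier1, enrolled_program, exempt_fee, has_dependent, has_valid_id, identity_verified, income_below_cap, means_tested, notify_finance, over_18, priority_flag, renewal_due, resident, tax_filed} — 19 facts.

19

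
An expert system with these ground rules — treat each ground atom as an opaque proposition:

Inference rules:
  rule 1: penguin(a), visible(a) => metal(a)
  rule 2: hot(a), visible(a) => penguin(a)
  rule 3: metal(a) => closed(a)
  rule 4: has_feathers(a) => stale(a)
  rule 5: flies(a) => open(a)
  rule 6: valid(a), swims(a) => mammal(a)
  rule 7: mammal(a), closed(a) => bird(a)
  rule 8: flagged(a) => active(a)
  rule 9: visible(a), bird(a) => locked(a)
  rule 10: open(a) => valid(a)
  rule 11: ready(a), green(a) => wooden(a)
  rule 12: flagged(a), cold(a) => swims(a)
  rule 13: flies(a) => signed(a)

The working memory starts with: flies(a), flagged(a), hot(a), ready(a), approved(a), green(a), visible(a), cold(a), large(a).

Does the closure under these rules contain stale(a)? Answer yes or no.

no

Round 1 fires rule 2, rule 5, rule 8, rule 11, rule 12, rule 13, giving penguin(a), open(a), active(a), wooden(a), swims(a), signed(a).
Round 2 fires rule 1, rule 10, giving metal(a), valid(a).
Round 3 fires rule 3, rule 6, giving closed(a), mammal(a).
Round 4 fires rule 7, giving bird(a).
Round 5 fires rule 9, giving locked(a).
Fixed point reached. stale(a) is concluded only by rule 4; rule 4 needs has_feathers(a) (never derived).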